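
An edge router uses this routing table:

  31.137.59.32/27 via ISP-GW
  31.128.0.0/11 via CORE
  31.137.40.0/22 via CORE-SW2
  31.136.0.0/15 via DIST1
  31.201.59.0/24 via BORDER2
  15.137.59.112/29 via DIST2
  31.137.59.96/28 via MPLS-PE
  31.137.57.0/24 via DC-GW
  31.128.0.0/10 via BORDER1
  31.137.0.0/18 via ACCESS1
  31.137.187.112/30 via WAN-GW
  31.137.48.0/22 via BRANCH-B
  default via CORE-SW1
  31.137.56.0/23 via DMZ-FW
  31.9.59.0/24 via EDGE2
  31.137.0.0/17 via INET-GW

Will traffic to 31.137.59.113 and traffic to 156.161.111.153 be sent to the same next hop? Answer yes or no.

31.137.59.113: longest match 31.137.0.0/18 -> ACCESS1
156.161.111.153: longest match 0.0.0.0/0 -> CORE-SW1

no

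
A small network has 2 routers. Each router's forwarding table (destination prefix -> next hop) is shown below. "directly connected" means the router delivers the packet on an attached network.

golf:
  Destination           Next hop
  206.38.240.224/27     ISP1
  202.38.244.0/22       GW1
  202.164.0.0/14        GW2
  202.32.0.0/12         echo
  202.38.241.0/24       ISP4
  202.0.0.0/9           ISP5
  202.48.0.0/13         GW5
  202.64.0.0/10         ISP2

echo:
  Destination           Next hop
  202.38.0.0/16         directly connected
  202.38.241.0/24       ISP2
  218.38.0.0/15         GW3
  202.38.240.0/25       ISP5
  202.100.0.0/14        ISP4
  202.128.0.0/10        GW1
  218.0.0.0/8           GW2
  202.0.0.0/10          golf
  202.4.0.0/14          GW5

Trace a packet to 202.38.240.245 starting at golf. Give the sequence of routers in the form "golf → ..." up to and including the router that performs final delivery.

At golf: longest match for 202.38.240.245 is 202.32.0.0/12 -> echo
At echo: longest match for 202.38.240.245 is 202.38.0.0/16 -> directly connected

golf → echo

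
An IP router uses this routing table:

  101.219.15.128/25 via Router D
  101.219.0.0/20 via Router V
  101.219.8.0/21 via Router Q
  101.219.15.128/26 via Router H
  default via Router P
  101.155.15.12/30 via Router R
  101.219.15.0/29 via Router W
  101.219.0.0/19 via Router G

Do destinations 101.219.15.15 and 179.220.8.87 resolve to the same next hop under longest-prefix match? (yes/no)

no

101.219.15.15: longest match 101.219.8.0/21 -> Router Q
179.220.8.87: longest match 0.0.0.0/0 -> Router P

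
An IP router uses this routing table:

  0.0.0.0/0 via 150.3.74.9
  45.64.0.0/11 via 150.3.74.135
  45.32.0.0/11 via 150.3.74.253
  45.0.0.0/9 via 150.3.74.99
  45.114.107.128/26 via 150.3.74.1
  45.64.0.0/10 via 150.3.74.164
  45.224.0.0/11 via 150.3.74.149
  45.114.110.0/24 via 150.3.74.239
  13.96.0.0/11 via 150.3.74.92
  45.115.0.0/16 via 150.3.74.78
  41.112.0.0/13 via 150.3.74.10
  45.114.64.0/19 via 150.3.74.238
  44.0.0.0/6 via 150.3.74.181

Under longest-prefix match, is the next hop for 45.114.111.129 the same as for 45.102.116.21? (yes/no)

45.114.111.129: longest match 45.64.0.0/10 -> 150.3.74.164
45.102.116.21: longest match 45.64.0.0/10 -> 150.3.74.164

yes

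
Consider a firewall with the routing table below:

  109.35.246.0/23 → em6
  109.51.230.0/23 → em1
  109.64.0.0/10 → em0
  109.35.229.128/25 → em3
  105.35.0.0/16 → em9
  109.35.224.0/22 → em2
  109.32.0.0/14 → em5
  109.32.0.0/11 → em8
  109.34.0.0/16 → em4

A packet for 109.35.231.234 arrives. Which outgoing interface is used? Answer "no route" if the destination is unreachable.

em5

Routes whose prefix contains 109.35.231.234:
  109.32.0.0/11 (109.32.0.0 - 109.63.255.255) -> em8
  109.32.0.0/14 (109.32.0.0 - 109.35.255.255) -> em5
More-specific entries that do NOT match:
  109.35.229.128/25 (109.35.229.128 - 109.35.229.255) does not contain 109.35.231.234
  109.35.246.0/23 (109.35.246.0 - 109.35.247.255) does not contain 109.35.231.234
  109.51.230.0/23 (109.51.230.0 - 109.51.231.255) does not contain 109.35.231.234
  109.35.224.0/22 (109.35.224.0 - 109.35.227.255) does not contain 109.35.231.234
  105.35.0.0/16 (105.35.0.0 - 105.35.255.255) does not contain 109.35.231.234
  109.34.0.0/16 (109.34.0.0 - 109.34.255.255) does not contain 109.35.231.234
Longest matching prefix is /14 -> interface em5.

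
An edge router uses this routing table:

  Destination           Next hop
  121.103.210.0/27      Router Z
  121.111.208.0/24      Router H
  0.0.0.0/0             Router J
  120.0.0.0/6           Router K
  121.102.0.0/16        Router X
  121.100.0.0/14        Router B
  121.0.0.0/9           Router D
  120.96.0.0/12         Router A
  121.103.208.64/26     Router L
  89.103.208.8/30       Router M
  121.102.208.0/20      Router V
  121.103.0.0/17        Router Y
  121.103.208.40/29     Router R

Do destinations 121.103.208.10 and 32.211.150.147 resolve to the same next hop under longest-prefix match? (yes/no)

121.103.208.10: longest match 121.100.0.0/14 -> Router B
32.211.150.147: longest match 0.0.0.0/0 -> Router J

no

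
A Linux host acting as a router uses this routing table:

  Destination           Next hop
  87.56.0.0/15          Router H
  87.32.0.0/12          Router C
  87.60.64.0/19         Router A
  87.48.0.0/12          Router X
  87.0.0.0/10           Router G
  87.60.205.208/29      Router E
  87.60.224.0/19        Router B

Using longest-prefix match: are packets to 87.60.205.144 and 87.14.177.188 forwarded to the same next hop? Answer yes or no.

87.60.205.144: longest match 87.48.0.0/12 -> Router X
87.14.177.188: longest match 87.0.0.0/10 -> Router G

no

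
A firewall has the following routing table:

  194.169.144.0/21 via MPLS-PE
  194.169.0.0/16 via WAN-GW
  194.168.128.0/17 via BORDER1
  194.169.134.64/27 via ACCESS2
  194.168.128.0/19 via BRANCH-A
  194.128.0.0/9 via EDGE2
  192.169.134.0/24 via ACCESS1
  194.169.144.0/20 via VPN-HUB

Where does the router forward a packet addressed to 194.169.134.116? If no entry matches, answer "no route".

Routes whose prefix contains 194.169.134.116:
  194.128.0.0/9 (194.128.0.0 - 194.255.255.255) -> EDGE2
  194.169.0.0/16 (194.169.0.0 - 194.169.255.255) -> WAN-GW
More-specific entries that do NOT match:
  194.169.134.64/27 (194.169.134.64 - 194.169.134.95) does not contain 194.169.134.116
  192.169.134.0/24 (192.169.134.0 - 192.169.134.255) does not contain 194.169.134.116
  194.169.144.0/21 (194.169.144.0 - 194.169.151.255) does not contain 194.169.134.116
  194.169.144.0/20 (194.169.144.0 - 194.169.159.255) does not contain 194.169.134.116
  194.168.128.0/19 (194.168.128.0 - 194.168.159.255) does not contain 194.169.134.116
  194.168.128.0/17 (194.168.128.0 - 194.168.255.255) does not contain 194.169.134.116
Longest matching prefix is /16 -> next hop WAN-GW.

WAN-GW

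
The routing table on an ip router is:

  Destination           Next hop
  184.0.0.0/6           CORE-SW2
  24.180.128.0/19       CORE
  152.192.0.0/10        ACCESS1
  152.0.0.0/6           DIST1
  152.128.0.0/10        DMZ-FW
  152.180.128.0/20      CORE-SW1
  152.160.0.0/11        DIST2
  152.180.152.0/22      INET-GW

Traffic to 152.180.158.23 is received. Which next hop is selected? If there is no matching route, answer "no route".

DIST2

Routes whose prefix contains 152.180.158.23:
  152.0.0.0/6 (152.0.0.0 - 155.255.255.255) -> DIST1
  152.128.0.0/10 (152.128.0.0 - 152.191.255.255) -> DMZ-FW
  152.160.0.0/11 (152.160.0.0 - 152.191.255.255) -> DIST2
More-specific entries that do NOT match:
  152.180.152.0/22 (152.180.152.0 - 152.180.155.255) does not contain 152.180.158.23
  152.180.128.0/20 (152.180.128.0 - 152.180.143.255) does not contain 152.180.158.23
  24.180.128.0/19 (24.180.128.0 - 24.180.159.255) does not contain 152.180.158.23
Longest matching prefix is /11 -> next hop DIST2.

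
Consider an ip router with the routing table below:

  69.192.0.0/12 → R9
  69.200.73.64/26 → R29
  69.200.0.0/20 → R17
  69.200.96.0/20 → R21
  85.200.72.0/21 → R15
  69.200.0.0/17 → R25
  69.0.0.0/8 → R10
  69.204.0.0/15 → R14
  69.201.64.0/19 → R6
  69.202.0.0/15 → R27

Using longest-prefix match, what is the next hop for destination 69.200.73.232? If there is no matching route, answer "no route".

R25

Routes whose prefix contains 69.200.73.232:
  69.0.0.0/8 (69.0.0.0 - 69.255.255.255) -> R10
  69.192.0.0/12 (69.192.0.0 - 69.207.255.255) -> R9
  69.200.0.0/17 (69.200.0.0 - 69.200.127.255) -> R25
More-specific entries that do NOT match:
  69.200.73.64/26 (69.200.73.64 - 69.200.73.127) does not contain 69.200.73.232
  85.200.72.0/21 (85.200.72.0 - 85.200.79.255) does not contain 69.200.73.232
  69.200.0.0/20 (69.200.0.0 - 69.200.15.255) does not contain 69.200.73.232
  69.200.96.0/20 (69.200.96.0 - 69.200.111.255) does not contain 69.200.73.232
  69.201.64.0/19 (69.201.64.0 - 69.201.95.255) does not contain 69.200.73.232
Longest matching prefix is /17 -> next hop R25.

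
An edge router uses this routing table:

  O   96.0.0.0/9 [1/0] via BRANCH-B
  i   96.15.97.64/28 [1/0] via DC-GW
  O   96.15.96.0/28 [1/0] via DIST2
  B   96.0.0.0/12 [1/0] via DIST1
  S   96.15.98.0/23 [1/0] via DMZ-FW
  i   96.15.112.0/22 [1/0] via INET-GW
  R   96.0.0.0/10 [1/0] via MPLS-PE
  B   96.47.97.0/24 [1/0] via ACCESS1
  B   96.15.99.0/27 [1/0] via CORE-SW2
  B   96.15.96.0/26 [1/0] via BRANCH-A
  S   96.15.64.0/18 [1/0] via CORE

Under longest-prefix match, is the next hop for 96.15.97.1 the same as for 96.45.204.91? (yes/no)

96.15.97.1: longest match 96.15.64.0/18 -> CORE
96.45.204.91: longest match 96.0.0.0/10 -> MPLS-PE

no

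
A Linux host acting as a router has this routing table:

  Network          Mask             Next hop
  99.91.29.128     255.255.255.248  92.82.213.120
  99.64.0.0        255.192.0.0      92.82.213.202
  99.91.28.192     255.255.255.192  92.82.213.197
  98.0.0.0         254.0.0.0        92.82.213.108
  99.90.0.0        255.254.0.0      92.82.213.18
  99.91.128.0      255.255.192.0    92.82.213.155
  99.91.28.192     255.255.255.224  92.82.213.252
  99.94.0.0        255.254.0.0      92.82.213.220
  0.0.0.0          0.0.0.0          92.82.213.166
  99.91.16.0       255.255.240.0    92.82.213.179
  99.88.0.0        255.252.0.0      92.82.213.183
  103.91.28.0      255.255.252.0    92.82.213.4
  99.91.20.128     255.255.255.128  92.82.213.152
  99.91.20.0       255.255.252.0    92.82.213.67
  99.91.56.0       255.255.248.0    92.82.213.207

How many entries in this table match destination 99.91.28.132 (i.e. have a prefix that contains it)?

6

Prefixes containing 99.91.28.132:
  0.0.0.0/0 (default, matches everything)
  98.0.0.0/7 (98.0.0.0 - 99.255.255.255)
  99.64.0.0/10 (99.64.0.0 - 99.127.255.255)
  99.88.0.0/14 (99.88.0.0 - 99.91.255.255)
  99.90.0.0/15 (99.90.0.0 - 99.91.255.255)
  99.91.16.0/20 (99.91.16.0 - 99.91.31.255)
Total matching entries: 6.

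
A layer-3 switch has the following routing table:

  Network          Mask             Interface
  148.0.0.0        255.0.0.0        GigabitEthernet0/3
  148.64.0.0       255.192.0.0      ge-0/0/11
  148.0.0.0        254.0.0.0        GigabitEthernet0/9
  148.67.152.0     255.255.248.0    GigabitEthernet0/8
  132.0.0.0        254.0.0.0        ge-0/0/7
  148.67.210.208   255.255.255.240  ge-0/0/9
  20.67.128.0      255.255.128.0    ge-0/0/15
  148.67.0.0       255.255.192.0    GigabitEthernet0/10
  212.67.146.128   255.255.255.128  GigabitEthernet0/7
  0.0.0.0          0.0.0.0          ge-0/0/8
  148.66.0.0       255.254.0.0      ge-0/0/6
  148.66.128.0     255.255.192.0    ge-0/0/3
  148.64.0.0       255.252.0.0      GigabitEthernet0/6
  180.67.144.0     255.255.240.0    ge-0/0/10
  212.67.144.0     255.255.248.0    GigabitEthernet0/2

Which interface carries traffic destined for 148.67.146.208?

ge-0/0/6

Routes whose prefix contains 148.67.146.208:
  0.0.0.0/0 (default, matches everything) -> ge-0/0/8
  148.0.0.0/7 (148.0.0.0 - 149.255.255.255) -> GigabitEthernet0/9
  148.0.0.0/8 (148.0.0.0 - 148.255.255.255) -> GigabitEthernet0/3
  148.64.0.0/10 (148.64.0.0 - 148.127.255.255) -> ge-0/0/11
  148.64.0.0/14 (148.64.0.0 - 148.67.255.255) -> GigabitEthernet0/6
  148.66.0.0/15 (148.66.0.0 - 148.67.255.255) -> ge-0/0/6
More-specific entries that do NOT match:
  148.67.210.208/28 (148.67.210.208 - 148.67.210.223) does not contain 148.67.146.208
  212.67.146.128/25 (212.67.146.128 - 212.67.146.255) does not contain 148.67.146.208
  148.67.152.0/21 (148.67.152.0 - 148.67.159.255) does not contain 148.67.146.208
  212.67.144.0/21 (212.67.144.0 - 212.67.151.255) does not contain 148.67.146.208
  180.67.144.0/20 (180.67.144.0 - 180.67.159.255) does not contain 148.67.146.208
  148.67.0.0/18 (148.67.0.0 - 148.67.63.255) does not contain 148.67.146.208
  148.66.128.0/18 (148.66.128.0 - 148.66.191.255) does not contain 148.67.146.208
  20.67.128.0/17 (20.67.128.0 - 20.67.255.255) does not contain 148.67.146.208
Longest matching prefix is /15 -> interface ge-0/0/6.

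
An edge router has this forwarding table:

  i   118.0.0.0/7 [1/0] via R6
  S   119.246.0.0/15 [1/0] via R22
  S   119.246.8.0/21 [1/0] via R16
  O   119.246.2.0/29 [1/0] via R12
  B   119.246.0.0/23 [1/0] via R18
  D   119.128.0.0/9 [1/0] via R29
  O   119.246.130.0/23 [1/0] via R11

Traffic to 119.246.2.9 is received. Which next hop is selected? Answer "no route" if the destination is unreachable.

Routes whose prefix contains 119.246.2.9:
  118.0.0.0/7 (118.0.0.0 - 119.255.255.255) -> R6
  119.128.0.0/9 (119.128.0.0 - 119.255.255.255) -> R29
  119.246.0.0/15 (119.246.0.0 - 119.247.255.255) -> R22
More-specific entries that do NOT match:
  119.246.2.0/29 (119.246.2.0 - 119.246.2.7) does not contain 119.246.2.9
  119.246.0.0/23 (119.246.0.0 - 119.246.1.255) does not contain 119.246.2.9
  119.246.130.0/23 (119.246.130.0 - 119.246.131.255) does not contain 119.246.2.9
  119.246.8.0/21 (119.246.8.0 - 119.246.15.255) does not contain 119.246.2.9
Longest matching prefix is /15 -> next hop R22.

R22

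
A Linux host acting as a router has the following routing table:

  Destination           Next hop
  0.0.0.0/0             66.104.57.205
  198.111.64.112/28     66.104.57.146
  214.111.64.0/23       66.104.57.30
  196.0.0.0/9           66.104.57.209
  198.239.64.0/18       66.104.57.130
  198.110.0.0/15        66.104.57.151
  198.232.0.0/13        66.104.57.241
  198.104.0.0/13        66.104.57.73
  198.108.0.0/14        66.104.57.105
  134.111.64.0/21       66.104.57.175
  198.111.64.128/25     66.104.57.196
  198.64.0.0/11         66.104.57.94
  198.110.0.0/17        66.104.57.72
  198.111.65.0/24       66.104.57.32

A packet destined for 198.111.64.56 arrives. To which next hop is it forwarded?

66.104.57.151

Routes whose prefix contains 198.111.64.56:
  0.0.0.0/0 (default, matches everything) -> 66.104.57.205
  198.104.0.0/13 (198.104.0.0 - 198.111.255.255) -> 66.104.57.73
  198.108.0.0/14 (198.108.0.0 - 198.111.255.255) -> 66.104.57.105
  198.110.0.0/15 (198.110.0.0 - 198.111.255.255) -> 66.104.57.151
More-specific entries that do NOT match:
  198.111.64.112/28 (198.111.64.112 - 198.111.64.127) does not contain 198.111.64.56
  198.111.64.128/25 (198.111.64.128 - 198.111.64.255) does not contain 198.111.64.56
  198.111.65.0/24 (198.111.65.0 - 198.111.65.255) does not contain 198.111.64.56
  214.111.64.0/23 (214.111.64.0 - 214.111.65.255) does not contain 198.111.64.56
  134.111.64.0/21 (134.111.64.0 - 134.111.71.255) does not contain 198.111.64.56
  198.239.64.0/18 (198.239.64.0 - 198.239.127.255) does not contain 198.111.64.56
  198.110.0.0/17 (198.110.0.0 - 198.110.127.255) does not contain 198.111.64.56
Longest matching prefix is /15 -> next hop 66.104.57.151.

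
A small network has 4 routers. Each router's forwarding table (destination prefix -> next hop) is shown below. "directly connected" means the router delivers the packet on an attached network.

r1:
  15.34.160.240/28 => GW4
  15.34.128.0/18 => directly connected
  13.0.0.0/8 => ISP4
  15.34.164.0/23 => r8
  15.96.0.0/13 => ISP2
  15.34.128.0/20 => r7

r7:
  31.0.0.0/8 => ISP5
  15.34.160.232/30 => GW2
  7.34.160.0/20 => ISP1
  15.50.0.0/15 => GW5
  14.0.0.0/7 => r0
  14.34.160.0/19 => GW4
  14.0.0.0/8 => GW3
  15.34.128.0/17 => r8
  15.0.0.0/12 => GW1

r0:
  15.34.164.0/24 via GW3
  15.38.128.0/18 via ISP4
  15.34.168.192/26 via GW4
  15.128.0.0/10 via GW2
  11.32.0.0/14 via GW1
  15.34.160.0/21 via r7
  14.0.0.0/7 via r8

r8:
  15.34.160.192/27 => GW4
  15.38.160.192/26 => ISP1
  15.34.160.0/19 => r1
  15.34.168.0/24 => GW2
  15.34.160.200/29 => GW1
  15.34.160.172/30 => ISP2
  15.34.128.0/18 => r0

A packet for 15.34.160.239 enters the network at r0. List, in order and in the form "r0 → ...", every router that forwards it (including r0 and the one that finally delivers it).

At r0: longest match for 15.34.160.239 is 15.34.160.0/21 -> r7
At r7: longest match for 15.34.160.239 is 15.34.128.0/17 -> r8
At r8: longest match for 15.34.160.239 is 15.34.160.0/19 -> r1
At r1: longest match for 15.34.160.239 is 15.34.128.0/18 -> directly connected

r0 → r7 → r8 → r1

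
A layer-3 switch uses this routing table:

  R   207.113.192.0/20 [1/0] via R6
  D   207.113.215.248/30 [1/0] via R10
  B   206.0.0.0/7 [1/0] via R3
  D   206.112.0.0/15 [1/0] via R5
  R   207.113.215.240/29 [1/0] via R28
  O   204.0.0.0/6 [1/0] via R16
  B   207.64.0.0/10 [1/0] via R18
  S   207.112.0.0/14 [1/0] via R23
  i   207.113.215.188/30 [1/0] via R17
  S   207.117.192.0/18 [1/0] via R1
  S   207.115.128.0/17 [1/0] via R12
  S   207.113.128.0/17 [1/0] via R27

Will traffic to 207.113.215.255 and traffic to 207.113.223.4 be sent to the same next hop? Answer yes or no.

yes

207.113.215.255: longest match 207.113.128.0/17 -> R27
207.113.223.4: longest match 207.113.128.0/17 -> R27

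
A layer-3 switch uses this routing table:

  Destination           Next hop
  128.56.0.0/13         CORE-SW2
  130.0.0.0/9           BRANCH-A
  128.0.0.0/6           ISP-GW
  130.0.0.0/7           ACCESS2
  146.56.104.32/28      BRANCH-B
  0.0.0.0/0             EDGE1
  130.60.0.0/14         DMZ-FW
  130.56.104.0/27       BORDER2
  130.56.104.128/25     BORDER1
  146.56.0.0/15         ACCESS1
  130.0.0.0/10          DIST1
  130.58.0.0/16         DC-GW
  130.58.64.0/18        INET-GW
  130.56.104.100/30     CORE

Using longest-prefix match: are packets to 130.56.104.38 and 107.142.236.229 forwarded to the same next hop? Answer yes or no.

no

130.56.104.38: longest match 130.0.0.0/10 -> DIST1
107.142.236.229: longest match 0.0.0.0/0 -> EDGE1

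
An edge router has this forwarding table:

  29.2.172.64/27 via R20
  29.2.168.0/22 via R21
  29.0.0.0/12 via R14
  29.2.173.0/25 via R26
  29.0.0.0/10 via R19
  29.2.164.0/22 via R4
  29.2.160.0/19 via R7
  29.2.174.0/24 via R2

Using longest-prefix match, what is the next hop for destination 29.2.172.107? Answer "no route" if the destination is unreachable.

Routes whose prefix contains 29.2.172.107:
  29.0.0.0/10 (29.0.0.0 - 29.63.255.255) -> R19
  29.0.0.0/12 (29.0.0.0 - 29.15.255.255) -> R14
  29.2.160.0/19 (29.2.160.0 - 29.2.191.255) -> R7
More-specific entries that do NOT match:
  29.2.172.64/27 (29.2.172.64 - 29.2.172.95) does not contain 29.2.172.107
  29.2.173.0/25 (29.2.173.0 - 29.2.173.127) does not contain 29.2.172.107
  29.2.174.0/24 (29.2.174.0 - 29.2.174.255) does not contain 29.2.172.107
  29.2.168.0/22 (29.2.168.0 - 29.2.171.255) does not contain 29.2.172.107
  29.2.164.0/22 (29.2.164.0 - 29.2.167.255) does not contain 29.2.172.107
Longest matching prefix is /19 -> next hop R7.

R7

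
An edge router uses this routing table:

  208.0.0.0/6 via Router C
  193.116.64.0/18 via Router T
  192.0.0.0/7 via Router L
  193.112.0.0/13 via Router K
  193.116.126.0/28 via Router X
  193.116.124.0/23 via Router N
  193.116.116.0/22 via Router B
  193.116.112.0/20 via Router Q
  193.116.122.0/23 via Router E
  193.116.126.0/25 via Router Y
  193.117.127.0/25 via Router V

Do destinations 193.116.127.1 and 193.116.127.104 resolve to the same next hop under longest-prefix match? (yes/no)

yes

193.116.127.1: longest match 193.116.112.0/20 -> Router Q
193.116.127.104: longest match 193.116.112.0/20 -> Router Q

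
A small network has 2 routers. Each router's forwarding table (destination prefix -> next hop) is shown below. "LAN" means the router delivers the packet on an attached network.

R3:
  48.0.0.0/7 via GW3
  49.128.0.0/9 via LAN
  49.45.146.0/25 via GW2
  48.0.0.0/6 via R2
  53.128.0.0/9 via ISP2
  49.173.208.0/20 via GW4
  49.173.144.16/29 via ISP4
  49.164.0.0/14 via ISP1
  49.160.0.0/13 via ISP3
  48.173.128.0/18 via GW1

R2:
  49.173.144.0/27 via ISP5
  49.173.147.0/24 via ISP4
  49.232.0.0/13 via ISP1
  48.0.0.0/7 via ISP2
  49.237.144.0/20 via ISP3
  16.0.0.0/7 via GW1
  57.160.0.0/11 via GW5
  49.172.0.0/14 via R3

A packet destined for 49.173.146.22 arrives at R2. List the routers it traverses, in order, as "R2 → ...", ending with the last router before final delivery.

At R2: longest match for 49.173.146.22 is 49.172.0.0/14 -> R3
At R3: longest match for 49.173.146.22 is 49.128.0.0/9 -> LAN

R2 → R3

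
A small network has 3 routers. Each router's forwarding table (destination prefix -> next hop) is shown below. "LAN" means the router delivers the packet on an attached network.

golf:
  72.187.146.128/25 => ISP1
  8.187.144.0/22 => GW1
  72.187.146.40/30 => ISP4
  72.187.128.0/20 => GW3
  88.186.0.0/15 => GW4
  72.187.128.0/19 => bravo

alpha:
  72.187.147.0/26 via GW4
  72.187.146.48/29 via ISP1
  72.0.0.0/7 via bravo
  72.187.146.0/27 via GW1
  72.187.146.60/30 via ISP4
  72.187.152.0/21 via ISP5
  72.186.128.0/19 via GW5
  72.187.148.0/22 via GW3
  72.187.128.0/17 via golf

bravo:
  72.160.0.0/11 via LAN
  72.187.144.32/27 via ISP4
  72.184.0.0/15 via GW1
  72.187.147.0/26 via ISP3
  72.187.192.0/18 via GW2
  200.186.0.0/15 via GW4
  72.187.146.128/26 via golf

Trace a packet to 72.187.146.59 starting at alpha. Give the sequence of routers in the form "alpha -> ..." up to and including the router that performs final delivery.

alpha -> golf -> bravo

At alpha: longest match for 72.187.146.59 is 72.187.128.0/17 -> golf
At golf: longest match for 72.187.146.59 is 72.187.128.0/19 -> bravo
At bravo: longest match for 72.187.146.59 is 72.160.0.0/11 -> LAN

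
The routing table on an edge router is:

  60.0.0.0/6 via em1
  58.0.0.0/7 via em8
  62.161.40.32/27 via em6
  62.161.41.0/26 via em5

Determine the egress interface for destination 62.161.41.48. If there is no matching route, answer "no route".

em5

Routes whose prefix contains 62.161.41.48:
  60.0.0.0/6 (60.0.0.0 - 63.255.255.255) -> em1
  62.161.41.0/26 (62.161.41.0 - 62.161.41.63) -> em5
More-specific entries that do NOT match:
  62.161.40.32/27 (62.161.40.32 - 62.161.40.63) does not contain 62.161.41.48
Longest matching prefix is /26 -> interface em5.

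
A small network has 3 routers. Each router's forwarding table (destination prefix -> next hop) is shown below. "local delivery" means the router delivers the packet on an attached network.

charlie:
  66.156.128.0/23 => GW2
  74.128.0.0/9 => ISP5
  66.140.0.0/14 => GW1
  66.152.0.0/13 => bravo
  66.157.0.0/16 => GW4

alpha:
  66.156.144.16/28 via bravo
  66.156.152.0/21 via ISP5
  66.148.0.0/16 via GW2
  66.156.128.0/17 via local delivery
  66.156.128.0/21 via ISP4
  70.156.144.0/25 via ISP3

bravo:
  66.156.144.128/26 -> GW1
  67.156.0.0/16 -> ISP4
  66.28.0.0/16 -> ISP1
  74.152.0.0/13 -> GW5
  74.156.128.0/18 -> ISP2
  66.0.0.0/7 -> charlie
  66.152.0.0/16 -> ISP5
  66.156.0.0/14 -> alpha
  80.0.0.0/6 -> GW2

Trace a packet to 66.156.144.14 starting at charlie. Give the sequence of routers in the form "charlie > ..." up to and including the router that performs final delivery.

At charlie: longest match for 66.156.144.14 is 66.152.0.0/13 -> bravo
At bravo: longest match for 66.156.144.14 is 66.156.0.0/14 -> alpha
At alpha: longest match for 66.156.144.14 is 66.156.128.0/17 -> local delivery

charlie > bravo > alpha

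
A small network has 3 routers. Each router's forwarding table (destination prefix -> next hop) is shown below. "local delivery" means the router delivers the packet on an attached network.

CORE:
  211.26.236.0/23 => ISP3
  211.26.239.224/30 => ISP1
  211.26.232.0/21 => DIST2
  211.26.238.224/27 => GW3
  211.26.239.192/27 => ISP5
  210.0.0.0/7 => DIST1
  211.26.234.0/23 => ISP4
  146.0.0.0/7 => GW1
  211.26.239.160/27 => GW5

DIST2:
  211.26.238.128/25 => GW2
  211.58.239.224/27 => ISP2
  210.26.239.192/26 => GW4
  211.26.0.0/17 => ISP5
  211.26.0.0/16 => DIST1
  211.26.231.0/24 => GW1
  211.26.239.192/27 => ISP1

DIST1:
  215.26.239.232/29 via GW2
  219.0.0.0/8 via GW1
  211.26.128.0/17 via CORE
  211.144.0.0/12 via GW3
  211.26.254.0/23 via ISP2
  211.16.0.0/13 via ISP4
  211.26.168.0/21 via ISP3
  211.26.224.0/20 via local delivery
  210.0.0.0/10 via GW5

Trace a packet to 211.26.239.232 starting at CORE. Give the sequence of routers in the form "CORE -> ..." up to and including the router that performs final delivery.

CORE -> DIST2 -> DIST1

At CORE: longest match for 211.26.239.232 is 211.26.232.0/21 -> DIST2
At DIST2: longest match for 211.26.239.232 is 211.26.0.0/16 -> DIST1
At DIST1: longest match for 211.26.239.232 is 211.26.224.0/20 -> local delivery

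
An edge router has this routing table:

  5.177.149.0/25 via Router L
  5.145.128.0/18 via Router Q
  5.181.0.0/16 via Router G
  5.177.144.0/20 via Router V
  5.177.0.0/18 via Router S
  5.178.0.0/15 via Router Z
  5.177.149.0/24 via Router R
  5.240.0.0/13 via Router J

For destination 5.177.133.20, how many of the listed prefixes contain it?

No listed prefix contains 5.177.133.20.
Total matching entries: 0.

0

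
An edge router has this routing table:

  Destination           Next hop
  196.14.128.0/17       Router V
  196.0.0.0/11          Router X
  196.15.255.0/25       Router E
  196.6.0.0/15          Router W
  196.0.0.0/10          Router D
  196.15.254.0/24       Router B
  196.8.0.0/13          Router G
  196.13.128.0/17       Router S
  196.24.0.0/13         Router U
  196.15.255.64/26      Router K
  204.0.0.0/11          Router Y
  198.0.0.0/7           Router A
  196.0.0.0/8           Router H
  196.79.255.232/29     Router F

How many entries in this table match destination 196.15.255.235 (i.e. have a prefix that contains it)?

Prefixes containing 196.15.255.235:
  196.0.0.0/8 (196.0.0.0 - 196.255.255.255)
  196.0.0.0/10 (196.0.0.0 - 196.63.255.255)
  196.0.0.0/11 (196.0.0.0 - 196.31.255.255)
  196.8.0.0/13 (196.8.0.0 - 196.15.255.255)
Total matching entries: 4.

4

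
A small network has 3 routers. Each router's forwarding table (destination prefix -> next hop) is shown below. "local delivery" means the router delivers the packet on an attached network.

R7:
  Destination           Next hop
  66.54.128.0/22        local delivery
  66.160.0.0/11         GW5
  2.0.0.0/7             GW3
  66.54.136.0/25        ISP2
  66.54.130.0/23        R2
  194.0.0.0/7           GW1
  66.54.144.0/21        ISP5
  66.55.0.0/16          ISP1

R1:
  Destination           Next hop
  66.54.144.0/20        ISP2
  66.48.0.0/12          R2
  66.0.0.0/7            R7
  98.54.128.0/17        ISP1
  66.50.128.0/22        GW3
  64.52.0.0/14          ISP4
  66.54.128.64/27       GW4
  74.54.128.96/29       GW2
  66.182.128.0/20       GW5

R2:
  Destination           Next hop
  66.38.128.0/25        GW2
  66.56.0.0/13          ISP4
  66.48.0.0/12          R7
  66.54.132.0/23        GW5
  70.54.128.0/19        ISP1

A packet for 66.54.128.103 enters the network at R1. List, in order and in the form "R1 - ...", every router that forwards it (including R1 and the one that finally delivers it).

At R1: longest match for 66.54.128.103 is 66.48.0.0/12 -> R2
At R2: longest match for 66.54.128.103 is 66.48.0.0/12 -> R7
At R7: longest match for 66.54.128.103 is 66.54.128.0/22 -> local delivery

R1 - R2 - R7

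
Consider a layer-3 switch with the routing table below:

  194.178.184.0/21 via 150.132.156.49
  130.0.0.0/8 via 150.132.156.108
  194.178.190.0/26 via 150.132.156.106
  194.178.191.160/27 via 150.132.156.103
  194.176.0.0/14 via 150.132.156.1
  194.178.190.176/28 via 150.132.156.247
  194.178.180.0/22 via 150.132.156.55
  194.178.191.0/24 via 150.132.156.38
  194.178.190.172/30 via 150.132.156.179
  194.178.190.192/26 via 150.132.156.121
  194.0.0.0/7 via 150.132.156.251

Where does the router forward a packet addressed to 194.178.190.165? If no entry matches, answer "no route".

Routes whose prefix contains 194.178.190.165:
  194.0.0.0/7 (194.0.0.0 - 195.255.255.255) -> 150.132.156.251
  194.176.0.0/14 (194.176.0.0 - 194.179.255.255) -> 150.132.156.1
  194.178.184.0/21 (194.178.184.0 - 194.178.191.255) -> 150.132.156.49
More-specific entries that do NOT match:
  194.178.190.172/30 (194.178.190.172 - 194.178.190.175) does not contain 194.178.190.165
  194.178.190.176/28 (194.178.190.176 - 194.178.190.191) does not contain 194.178.190.165
  194.178.191.160/27 (194.178.191.160 - 194.178.191.191) does not contain 194.178.190.165
  194.178.190.0/26 (194.178.190.0 - 194.178.190.63) does not contain 194.178.190.165
  194.178.190.192/26 (194.178.190.192 - 194.178.190.255) does not contain 194.178.190.165
  194.178.191.0/24 (194.178.191.0 - 194.178.191.255) does not contain 194.178.190.165
  194.178.180.0/22 (194.178.180.0 - 194.178.183.255) does not contain 194.178.190.165
Longest matching prefix is /21 -> next hop 150.132.156.49.

150.132.156.49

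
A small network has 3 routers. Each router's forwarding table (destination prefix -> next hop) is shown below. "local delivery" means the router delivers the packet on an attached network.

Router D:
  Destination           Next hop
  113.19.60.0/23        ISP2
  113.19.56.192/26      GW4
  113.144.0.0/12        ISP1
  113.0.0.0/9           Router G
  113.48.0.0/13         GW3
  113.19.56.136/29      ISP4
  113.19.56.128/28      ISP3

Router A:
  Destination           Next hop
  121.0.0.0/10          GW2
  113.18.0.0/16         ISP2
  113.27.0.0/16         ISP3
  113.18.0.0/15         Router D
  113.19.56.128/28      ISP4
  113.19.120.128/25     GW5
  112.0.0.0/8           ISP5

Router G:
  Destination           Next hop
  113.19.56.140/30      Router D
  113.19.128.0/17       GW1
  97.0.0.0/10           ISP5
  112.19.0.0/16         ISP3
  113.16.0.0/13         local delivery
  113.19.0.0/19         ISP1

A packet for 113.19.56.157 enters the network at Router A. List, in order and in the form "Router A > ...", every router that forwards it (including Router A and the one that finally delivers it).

At Router A: longest match for 113.19.56.157 is 113.18.0.0/15 -> Router D
At Router D: longest match for 113.19.56.157 is 113.0.0.0/9 -> Router G
At Router G: longest match for 113.19.56.157 is 113.16.0.0/13 -> local delivery

Router A > Router D > Router G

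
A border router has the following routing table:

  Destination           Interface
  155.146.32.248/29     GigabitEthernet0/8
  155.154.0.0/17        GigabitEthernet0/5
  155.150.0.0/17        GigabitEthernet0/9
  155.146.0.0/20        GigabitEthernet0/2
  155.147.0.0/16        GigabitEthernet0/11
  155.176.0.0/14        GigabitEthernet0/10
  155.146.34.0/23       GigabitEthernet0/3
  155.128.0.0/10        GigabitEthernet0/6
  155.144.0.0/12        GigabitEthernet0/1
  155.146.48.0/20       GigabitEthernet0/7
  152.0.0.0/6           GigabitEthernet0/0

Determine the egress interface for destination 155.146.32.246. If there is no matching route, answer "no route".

Routes whose prefix contains 155.146.32.246:
  152.0.0.0/6 (152.0.0.0 - 155.255.255.255) -> GigabitEthernet0/0
  155.128.0.0/10 (155.128.0.0 - 155.191.255.255) -> GigabitEthernet0/6
  155.144.0.0/12 (155.144.0.0 - 155.159.255.255) -> GigabitEthernet0/1
More-specific entries that do NOT match:
  155.146.32.248/29 (155.146.32.248 - 155.146.32.255) does not contain 155.146.32.246
  155.146.34.0/23 (155.146.34.0 - 155.146.35.255) does not contain 155.146.32.246
  155.146.0.0/20 (155.146.0.0 - 155.146.15.255) does not contain 155.146.32.246
  155.146.48.0/20 (155.146.48.0 - 155.146.63.255) does not contain 155.146.32.246
  155.154.0.0/17 (155.154.0.0 - 155.154.127.255) does not contain 155.146.32.246
  155.150.0.0/17 (155.150.0.0 - 155.150.127.255) does not contain 155.146.32.246
  155.147.0.0/16 (155.147.0.0 - 155.147.255.255) does not contain 155.146.32.246
  155.176.0.0/14 (155.176.0.0 - 155.179.255.255) does not contain 155.146.32.246
Longest matching prefix is /12 -> interface GigabitEthernet0/1.

GigabitEthernet0/1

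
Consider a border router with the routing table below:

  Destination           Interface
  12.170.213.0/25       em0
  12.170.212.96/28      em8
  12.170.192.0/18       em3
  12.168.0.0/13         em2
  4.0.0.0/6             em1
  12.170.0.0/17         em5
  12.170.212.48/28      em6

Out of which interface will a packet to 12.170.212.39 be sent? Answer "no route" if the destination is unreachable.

Routes whose prefix contains 12.170.212.39:
  12.168.0.0/13 (12.168.0.0 - 12.175.255.255) -> em2
  12.170.192.0/18 (12.170.192.0 - 12.170.255.255) -> em3
More-specific entries that do NOT match:
  12.170.212.96/28 (12.170.212.96 - 12.170.212.111) does not contain 12.170.212.39
  12.170.212.48/28 (12.170.212.48 - 12.170.212.63) does not contain 12.170.212.39
  12.170.213.0/25 (12.170.213.0 - 12.170.213.127) does not contain 12.170.212.39
Longest matching prefix is /18 -> interface em3.

em3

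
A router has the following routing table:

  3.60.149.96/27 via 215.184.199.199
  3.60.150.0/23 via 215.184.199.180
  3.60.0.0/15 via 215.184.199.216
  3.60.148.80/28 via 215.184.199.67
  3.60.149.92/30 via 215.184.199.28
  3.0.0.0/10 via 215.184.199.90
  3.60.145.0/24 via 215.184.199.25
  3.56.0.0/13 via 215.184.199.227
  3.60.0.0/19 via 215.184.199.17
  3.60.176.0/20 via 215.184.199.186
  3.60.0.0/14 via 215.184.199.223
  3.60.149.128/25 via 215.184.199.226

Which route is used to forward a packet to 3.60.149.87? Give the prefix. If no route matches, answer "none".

Entries matching 3.60.149.87:
  3.0.0.0/10 (3.0.0.0 - 3.63.255.255)
  3.56.0.0/13 (3.56.0.0 - 3.63.255.255)
  3.60.0.0/14 (3.60.0.0 - 3.63.255.255)
  3.60.0.0/15 (3.60.0.0 - 3.61.255.255)
Most specific is 3.60.0.0/15.

3.60.0.0/15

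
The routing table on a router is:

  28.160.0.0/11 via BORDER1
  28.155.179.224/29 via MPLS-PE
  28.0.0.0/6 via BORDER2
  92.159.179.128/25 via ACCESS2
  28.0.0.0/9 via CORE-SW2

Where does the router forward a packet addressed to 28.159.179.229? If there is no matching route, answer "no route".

BORDER2

Routes whose prefix contains 28.159.179.229:
  28.0.0.0/6 (28.0.0.0 - 31.255.255.255) -> BORDER2
More-specific entries that do NOT match:
  28.155.179.224/29 (28.155.179.224 - 28.155.179.231) does not contain 28.159.179.229
  92.159.179.128/25 (92.159.179.128 - 92.159.179.255) does not contain 28.159.179.229
  28.160.0.0/11 (28.160.0.0 - 28.191.255.255) does not contain 28.159.179.229
  28.0.0.0/9 (28.0.0.0 - 28.127.255.255) does not contain 28.159.179.229
Longest matching prefix is /6 -> next hop BORDER2.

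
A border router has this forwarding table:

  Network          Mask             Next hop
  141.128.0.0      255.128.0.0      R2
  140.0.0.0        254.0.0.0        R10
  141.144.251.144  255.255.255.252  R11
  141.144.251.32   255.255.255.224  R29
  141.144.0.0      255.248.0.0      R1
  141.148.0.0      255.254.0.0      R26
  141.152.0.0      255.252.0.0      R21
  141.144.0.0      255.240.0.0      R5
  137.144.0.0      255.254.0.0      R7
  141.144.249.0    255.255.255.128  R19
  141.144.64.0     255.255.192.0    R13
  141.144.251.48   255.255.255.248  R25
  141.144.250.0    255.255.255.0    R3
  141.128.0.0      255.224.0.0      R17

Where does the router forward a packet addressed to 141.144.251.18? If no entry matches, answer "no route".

Routes whose prefix contains 141.144.251.18:
  140.0.0.0/7 (140.0.0.0 - 141.255.255.255) -> R10
  141.128.0.0/9 (141.128.0.0 - 141.255.255.255) -> R2
  141.128.0.0/11 (141.128.0.0 - 141.159.255.255) -> R17
  141.144.0.0/12 (141.144.0.0 - 141.159.255.255) -> R5
  141.144.0.0/13 (141.144.0.0 - 141.151.255.255) -> R1
More-specific entries that do NOT match:
  141.144.251.144/30 (141.144.251.144 - 141.144.251.147) does not contain 141.144.251.18
  141.144.251.48/29 (141.144.251.48 - 141.144.251.55) does not contain 141.144.251.18
  141.144.251.32/27 (141.144.251.32 - 141.144.251.63) does not contain 141.144.251.18
  141.144.249.0/25 (141.144.249.0 - 141.144.249.127) does not contain 141.144.251.18
  141.144.250.0/24 (141.144.250.0 - 141.144.250.255) does not contain 141.144.251.18
  141.144.64.0/18 (141.144.64.0 - 141.144.127.255) does not contain 141.144.251.18
  141.148.0.0/15 (141.148.0.0 - 141.149.255.255) does not contain 141.144.251.18
  137.144.0.0/15 (137.144.0.0 - 137.145.255.255) does not contain 141.144.251.18
  141.152.0.0/14 (141.152.0.0 - 141.155.255.255) does not contain 141.144.251.18
Longest matching prefix is /13 -> next hop R1.

R1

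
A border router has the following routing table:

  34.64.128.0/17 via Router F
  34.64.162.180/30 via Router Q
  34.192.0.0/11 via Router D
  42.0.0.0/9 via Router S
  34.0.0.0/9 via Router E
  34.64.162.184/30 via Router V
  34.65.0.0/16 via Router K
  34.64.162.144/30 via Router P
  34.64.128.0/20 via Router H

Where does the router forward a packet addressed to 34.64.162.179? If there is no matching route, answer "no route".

Routes whose prefix contains 34.64.162.179:
  34.0.0.0/9 (34.0.0.0 - 34.127.255.255) -> Router E
  34.64.128.0/17 (34.64.128.0 - 34.64.255.255) -> Router F
More-specific entries that do NOT match:
  34.64.162.180/30 (34.64.162.180 - 34.64.162.183) does not contain 34.64.162.179
  34.64.162.184/30 (34.64.162.184 - 34.64.162.187) does not contain 34.64.162.179
  34.64.162.144/30 (34.64.162.144 - 34.64.162.147) does not contain 34.64.162.179
  34.64.128.0/20 (34.64.128.0 - 34.64.143.255) does not contain 34.64.162.179
Longest matching prefix is /17 -> next hop Router F.

Router F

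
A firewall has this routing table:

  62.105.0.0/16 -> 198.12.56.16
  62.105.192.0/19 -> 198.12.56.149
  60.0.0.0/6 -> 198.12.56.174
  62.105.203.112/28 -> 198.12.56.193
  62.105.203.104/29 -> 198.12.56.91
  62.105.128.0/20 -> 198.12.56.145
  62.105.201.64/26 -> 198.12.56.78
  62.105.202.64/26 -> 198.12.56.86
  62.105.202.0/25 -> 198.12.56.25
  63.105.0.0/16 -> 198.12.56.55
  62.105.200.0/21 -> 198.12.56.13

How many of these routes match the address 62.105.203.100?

4

Prefixes containing 62.105.203.100:
  60.0.0.0/6 (60.0.0.0 - 63.255.255.255)
  62.105.0.0/16 (62.105.0.0 - 62.105.255.255)
  62.105.192.0/19 (62.105.192.0 - 62.105.223.255)
  62.105.200.0/21 (62.105.200.0 - 62.105.207.255)
Total matching entries: 4.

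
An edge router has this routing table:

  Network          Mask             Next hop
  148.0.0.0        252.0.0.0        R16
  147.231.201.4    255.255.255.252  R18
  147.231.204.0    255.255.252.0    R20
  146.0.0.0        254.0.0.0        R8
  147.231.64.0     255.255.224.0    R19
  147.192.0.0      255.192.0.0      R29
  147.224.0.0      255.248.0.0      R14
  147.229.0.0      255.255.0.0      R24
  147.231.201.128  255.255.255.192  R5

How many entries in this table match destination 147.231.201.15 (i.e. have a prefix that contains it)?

3

Prefixes containing 147.231.201.15:
  146.0.0.0/7 (146.0.0.0 - 147.255.255.255)
  147.192.0.0/10 (147.192.0.0 - 147.255.255.255)
  147.224.0.0/13 (147.224.0.0 - 147.231.255.255)
Total matching entries: 3.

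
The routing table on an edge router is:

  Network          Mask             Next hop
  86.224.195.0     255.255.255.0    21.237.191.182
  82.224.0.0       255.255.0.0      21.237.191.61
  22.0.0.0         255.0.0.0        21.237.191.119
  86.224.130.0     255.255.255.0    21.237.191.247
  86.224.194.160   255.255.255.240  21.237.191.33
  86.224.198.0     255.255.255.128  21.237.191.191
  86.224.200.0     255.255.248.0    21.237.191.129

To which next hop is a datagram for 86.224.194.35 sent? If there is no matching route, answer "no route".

No entry's prefix contains 86.224.194.35; there is no default route.

no route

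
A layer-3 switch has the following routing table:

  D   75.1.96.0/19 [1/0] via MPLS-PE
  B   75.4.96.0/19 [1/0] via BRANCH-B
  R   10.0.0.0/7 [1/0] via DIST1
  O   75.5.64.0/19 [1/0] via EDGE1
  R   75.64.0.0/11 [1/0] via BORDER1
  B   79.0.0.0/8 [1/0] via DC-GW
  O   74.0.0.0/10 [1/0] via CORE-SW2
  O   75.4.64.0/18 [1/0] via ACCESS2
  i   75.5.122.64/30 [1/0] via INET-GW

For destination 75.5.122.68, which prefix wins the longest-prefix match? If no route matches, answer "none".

75.5.122.68 is outside every listed prefix and there is no default route.

none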